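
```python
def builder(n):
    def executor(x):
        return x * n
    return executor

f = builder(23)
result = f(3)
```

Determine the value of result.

Step 1: builder(23) creates a closure capturing n = 23.
Step 2: f(3) computes 3 * 23 = 69.
Step 3: result = 69

The answer is 69.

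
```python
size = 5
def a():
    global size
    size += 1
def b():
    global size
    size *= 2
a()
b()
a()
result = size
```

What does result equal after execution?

Step 1: size = 5.
Step 2: a(): size = 5 + 1 = 6.
Step 3: b(): size = 6 * 2 = 12.
Step 4: a(): size = 12 + 1 = 13

The answer is 13.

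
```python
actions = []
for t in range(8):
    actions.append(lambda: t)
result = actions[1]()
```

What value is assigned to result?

Step 1: The loop creates 8 lambdas, all referencing the same variable t.
Step 2: After the loop, t = 7 (final value).
Step 3: actions[1]() looks up t at call time and finds 7. This is the late binding gotcha. result = 7

The answer is 7.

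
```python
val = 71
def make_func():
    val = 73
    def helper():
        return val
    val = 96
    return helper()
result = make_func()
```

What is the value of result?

Step 1: make_func() sets val = 73, then later val = 96.
Step 2: helper() is called after val is reassigned to 96. Closures capture variables by reference, not by value.
Step 3: result = 96

The answer is 96.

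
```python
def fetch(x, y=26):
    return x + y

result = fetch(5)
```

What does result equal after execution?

Step 1: fetch(5) uses default y = 26.
Step 2: Returns 5 + 26 = 31.
Step 3: result = 31

The answer is 31.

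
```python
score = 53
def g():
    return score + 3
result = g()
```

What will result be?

Step 1: score = 53 is defined globally.
Step 2: g() looks up score from global scope = 53, then computes 53 + 3 = 56.
Step 3: result = 56

The answer is 56.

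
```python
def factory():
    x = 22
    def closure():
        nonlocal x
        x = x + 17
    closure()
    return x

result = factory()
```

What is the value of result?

Step 1: factory() sets x = 22.
Step 2: closure() uses nonlocal to modify x in factory's scope: x = 22 + 17 = 39.
Step 3: factory() returns the modified x = 39

The answer is 39.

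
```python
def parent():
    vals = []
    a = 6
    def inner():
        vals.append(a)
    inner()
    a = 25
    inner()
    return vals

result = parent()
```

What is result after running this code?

Step 1: a = 6. inner() appends current a to vals.
Step 2: First inner(): appends 6. Then a = 25.
Step 3: Second inner(): appends 25 (closure sees updated a). result = [6, 25]

The answer is [6, 25].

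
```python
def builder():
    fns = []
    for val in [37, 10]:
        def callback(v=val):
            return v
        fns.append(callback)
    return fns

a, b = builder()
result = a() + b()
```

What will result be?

Step 1: Default argument v=val captures val at each iteration.
Step 2: a() returns 37 (captured at first iteration), b() returns 10 (captured at second).
Step 3: result = 37 + 10 = 47

The answer is 47.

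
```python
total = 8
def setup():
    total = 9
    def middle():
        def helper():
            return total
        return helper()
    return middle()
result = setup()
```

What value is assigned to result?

Step 1: setup() defines total = 9. middle() and helper() have no local total.
Step 2: helper() checks local (none), enclosing middle() (none), enclosing setup() and finds total = 9.
Step 3: result = 9

The answer is 9.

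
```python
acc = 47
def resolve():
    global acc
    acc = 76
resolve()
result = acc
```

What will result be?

Step 1: acc = 47 globally.
Step 2: resolve() declares global acc and sets it to 76.
Step 3: After resolve(), global acc = 76. result = 76

The answer is 76.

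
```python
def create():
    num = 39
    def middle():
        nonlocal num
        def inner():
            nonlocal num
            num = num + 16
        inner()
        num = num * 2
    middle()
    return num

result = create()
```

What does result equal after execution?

Step 1: num = 39.
Step 2: inner() adds 16: num = 39 + 16 = 55.
Step 3: middle() doubles: num = 55 * 2 = 110.
Step 4: result = 110

The answer is 110.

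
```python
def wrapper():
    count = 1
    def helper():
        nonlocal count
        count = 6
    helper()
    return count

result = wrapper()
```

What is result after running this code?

Step 1: wrapper() sets count = 1.
Step 2: helper() uses nonlocal to reassign count = 6.
Step 3: result = 6

The answer is 6.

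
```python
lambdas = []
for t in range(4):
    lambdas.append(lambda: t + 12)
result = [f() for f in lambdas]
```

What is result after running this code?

Step 1: All lambdas capture t by reference. After the loop, t = 3.
Step 2: Each call returns 3 + 12 = 15.
Step 3: result = [15, 15, 15, 15]

The answer is [15, 15, 15, 15].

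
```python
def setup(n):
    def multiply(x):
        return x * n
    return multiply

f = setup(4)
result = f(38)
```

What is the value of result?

Step 1: setup(4) returns multiply closure with n = 4.
Step 2: f(38) computes 38 * 4 = 152.
Step 3: result = 152

The answer is 152.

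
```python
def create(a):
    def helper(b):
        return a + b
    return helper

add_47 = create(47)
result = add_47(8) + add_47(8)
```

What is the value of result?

Step 1: add_47 captures a = 47.
Step 2: add_47(8) = 47 + 8 = 55, called twice.
Step 3: result = 55 + 55 = 110

The answer is 110.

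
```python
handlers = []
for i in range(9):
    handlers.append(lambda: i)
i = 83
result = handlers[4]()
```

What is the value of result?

Step 1: Lambdas capture the variable i by reference, not by value.
Step 2: After the loop, i is reassigned to 83.
Step 3: handlers[4]() looks up the current i = 83. result = 83

The answer is 83.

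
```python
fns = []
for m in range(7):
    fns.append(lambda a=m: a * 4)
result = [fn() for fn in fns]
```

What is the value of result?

Step 1: Default arg a=m captures m at each iteration.
Step 2: fns[k] has a defaulting to k, returns k * 4.
Step 3: result = [0, 4, 8, 12, 16, 20, 24]

The answer is [0, 4, 8, 12, 16, 20, 24].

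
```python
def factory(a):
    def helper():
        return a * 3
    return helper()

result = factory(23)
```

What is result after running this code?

Step 1: factory(23) binds parameter a = 23.
Step 2: helper() accesses a = 23 from enclosing scope.
Step 3: result = 23 * 3 = 69

The answer is 69.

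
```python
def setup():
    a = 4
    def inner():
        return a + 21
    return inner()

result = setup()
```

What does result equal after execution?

Step 1: setup() defines a = 4.
Step 2: inner() reads a = 4 from enclosing scope, returns 4 + 21 = 25.
Step 3: result = 25

The answer is 25.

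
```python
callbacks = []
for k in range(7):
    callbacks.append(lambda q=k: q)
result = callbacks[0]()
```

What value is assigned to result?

Step 1: Default argument q=k captures k's value at each iteration.
Step 2: callbacks[0] captured q = 0 when k was 0.
Step 3: result = 0

The answer is 0.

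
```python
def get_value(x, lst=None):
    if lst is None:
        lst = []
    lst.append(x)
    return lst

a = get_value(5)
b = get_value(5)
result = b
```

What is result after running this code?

Step 1: None default with guard creates a NEW list each call.
Step 2: a = [5] (fresh list). b = [5] (another fresh list).
Step 3: result = [5] (this is the fix for mutable default)

The answer is [5].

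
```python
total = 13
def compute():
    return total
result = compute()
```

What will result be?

Step 1: total = 13 is defined in the global scope.
Step 2: compute() looks up total. No local total exists, so Python checks the global scope via LEGB rule and finds total = 13.
Step 3: result = 13

The answer is 13.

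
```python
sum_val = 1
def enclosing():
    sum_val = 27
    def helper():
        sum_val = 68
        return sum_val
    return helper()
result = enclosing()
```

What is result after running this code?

Step 1: Three scopes define sum_val: global (1), enclosing (27), helper (68).
Step 2: helper() has its own local sum_val = 68, which shadows both enclosing and global.
Step 3: result = 68 (local wins in LEGB)

The answer is 68.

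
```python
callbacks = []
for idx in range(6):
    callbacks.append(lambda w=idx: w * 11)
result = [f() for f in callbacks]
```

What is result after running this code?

Step 1: Default arg w=idx captures idx at each iteration.
Step 2: callbacks[k] has w defaulting to k, returns k * 11.
Step 3: result = [0, 11, 22, 33, 44, 55]

The answer is [0, 11, 22, 33, 44, 55].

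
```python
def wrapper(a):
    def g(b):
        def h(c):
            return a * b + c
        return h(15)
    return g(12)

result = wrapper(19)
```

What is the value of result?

Step 1: a = 19, b = 12, c = 15.
Step 2: h() computes a * b + c = 19 * 12 + 15 = 243.
Step 3: result = 243

The answer is 243.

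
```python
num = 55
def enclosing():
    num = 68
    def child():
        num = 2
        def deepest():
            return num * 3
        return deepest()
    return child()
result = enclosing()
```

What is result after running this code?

Step 1: deepest() looks up num through LEGB: not local, finds num = 2 in enclosing child().
Step 2: Returns 2 * 3 = 6.
Step 3: result = 6

The answer is 6.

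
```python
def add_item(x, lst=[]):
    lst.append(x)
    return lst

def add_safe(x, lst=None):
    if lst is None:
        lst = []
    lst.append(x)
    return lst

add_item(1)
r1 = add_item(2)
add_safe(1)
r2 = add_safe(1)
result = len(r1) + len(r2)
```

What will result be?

Step 1: add_item shares mutable default: after 2 calls, lst = [1, 2], len = 2.
Step 2: add_safe creates fresh list each time: r2 = [1], len = 1.
Step 3: result = 2 + 1 = 3

The answer is 3.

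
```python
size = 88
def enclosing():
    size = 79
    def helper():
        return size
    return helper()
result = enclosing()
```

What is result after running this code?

Step 1: size = 88 globally, but enclosing() defines size = 79 locally.
Step 2: helper() looks up size. Not in local scope, so checks enclosing scope (enclosing) and finds size = 79.
Step 3: result = 79

The answer is 79.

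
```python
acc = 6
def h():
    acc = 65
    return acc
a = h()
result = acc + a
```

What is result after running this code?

Step 1: Global acc = 6. h() returns local acc = 65.
Step 2: a = 65. Global acc still = 6.
Step 3: result = 6 + 65 = 71

The answer is 71.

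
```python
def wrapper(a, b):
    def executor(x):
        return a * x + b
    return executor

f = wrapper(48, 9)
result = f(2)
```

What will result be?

Step 1: wrapper(48, 9) captures a = 48, b = 9.
Step 2: f(2) computes 48 * 2 + 9 = 105.
Step 3: result = 105

The answer is 105.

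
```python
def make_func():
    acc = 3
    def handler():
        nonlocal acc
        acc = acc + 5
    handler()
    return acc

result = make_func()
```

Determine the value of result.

Step 1: make_func() sets acc = 3.
Step 2: handler() uses nonlocal to modify acc in make_func's scope: acc = 3 + 5 = 8.
Step 3: make_func() returns the modified acc = 8

The answer is 8.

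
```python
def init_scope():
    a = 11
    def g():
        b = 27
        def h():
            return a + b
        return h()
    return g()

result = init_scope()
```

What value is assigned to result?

Step 1: init_scope() defines a = 11. g() defines b = 27.
Step 2: h() accesses both from enclosing scopes: a = 11, b = 27.
Step 3: result = 11 + 27 = 38

The answer is 38.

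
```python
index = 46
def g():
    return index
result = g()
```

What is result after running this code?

Step 1: index = 46 is defined in the global scope.
Step 2: g() looks up index. No local index exists, so Python checks the global scope via LEGB rule and finds index = 46.
Step 3: result = 46

The answer is 46.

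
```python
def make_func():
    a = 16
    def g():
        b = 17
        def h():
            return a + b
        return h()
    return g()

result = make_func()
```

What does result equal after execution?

Step 1: make_func() defines a = 16. g() defines b = 17.
Step 2: h() accesses both from enclosing scopes: a = 16, b = 17.
Step 3: result = 16 + 17 = 33

The answer is 33.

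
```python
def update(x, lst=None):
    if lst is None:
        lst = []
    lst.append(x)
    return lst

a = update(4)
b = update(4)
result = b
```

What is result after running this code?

Step 1: None default with guard creates a NEW list each call.
Step 2: a = [4] (fresh list). b = [4] (another fresh list).
Step 3: result = [4] (this is the fix for mutable default)

The answer is [4].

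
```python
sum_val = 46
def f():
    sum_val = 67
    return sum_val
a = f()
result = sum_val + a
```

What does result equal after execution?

Step 1: Global sum_val = 46. f() returns local sum_val = 67.
Step 2: a = 67. Global sum_val still = 46.
Step 3: result = 46 + 67 = 113

The answer is 113.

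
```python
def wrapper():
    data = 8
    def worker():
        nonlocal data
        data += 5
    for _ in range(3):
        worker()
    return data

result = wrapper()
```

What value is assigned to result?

Step 1: data = 8.
Step 2: worker() is called 3 times in a loop, each adding 5 via nonlocal.
Step 3: data = 8 + 5 * 3 = 23

The answer is 23.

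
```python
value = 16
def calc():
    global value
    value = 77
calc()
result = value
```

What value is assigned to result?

Step 1: value = 16 globally.
Step 2: calc() declares global value and sets it to 77.
Step 3: After calc(), global value = 77. result = 77

The answer is 77.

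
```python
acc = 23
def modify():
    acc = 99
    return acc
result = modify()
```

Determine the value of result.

Step 1: Global acc = 23.
Step 2: modify() creates local acc = 99, shadowing the global.
Step 3: Returns local acc = 99. result = 99

The answer is 99.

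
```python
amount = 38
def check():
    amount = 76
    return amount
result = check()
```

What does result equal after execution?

Step 1: Global amount = 38.
Step 2: check() creates local amount = 76, shadowing the global.
Step 3: Returns local amount = 76. result = 76

The answer is 76.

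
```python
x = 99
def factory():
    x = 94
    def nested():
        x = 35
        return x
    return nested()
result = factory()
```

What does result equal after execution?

Step 1: Three scopes define x: global (99), factory (94), nested (35).
Step 2: nested() has its own local x = 35, which shadows both enclosing and global.
Step 3: result = 35 (local wins in LEGB)

The answer is 35.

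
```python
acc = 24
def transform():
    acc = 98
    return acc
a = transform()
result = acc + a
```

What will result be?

Step 1: Global acc = 24. transform() returns local acc = 98.
Step 2: a = 98. Global acc still = 24.
Step 3: result = 24 + 98 = 122

The answer is 122.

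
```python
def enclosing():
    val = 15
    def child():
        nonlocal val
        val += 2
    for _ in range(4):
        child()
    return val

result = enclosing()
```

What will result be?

Step 1: val = 15.
Step 2: child() is called 4 times in a loop, each adding 2 via nonlocal.
Step 3: val = 15 + 2 * 4 = 23

The answer is 23.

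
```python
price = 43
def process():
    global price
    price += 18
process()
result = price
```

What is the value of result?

Step 1: price = 43 globally.
Step 2: process() modifies global price: price += 18 = 61.
Step 3: result = 61

The answer is 61.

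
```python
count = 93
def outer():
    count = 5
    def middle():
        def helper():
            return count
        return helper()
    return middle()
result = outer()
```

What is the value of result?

Step 1: outer() defines count = 5. middle() and helper() have no local count.
Step 2: helper() checks local (none), enclosing middle() (none), enclosing outer() and finds count = 5.
Step 3: result = 5

The answer is 5.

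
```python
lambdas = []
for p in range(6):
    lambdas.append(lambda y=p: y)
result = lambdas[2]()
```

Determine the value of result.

Step 1: Default argument y=p captures p's value at each iteration.
Step 2: lambdas[2] captured y = 2 when p was 2.
Step 3: result = 2

The answer is 2.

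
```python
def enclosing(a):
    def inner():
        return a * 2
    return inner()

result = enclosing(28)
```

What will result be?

Step 1: enclosing(28) binds parameter a = 28.
Step 2: inner() accesses a = 28 from enclosing scope.
Step 3: result = 28 * 2 = 56

The answer is 56.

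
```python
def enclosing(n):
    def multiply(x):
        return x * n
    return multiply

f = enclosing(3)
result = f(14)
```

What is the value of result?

Step 1: enclosing(3) returns multiply closure with n = 3.
Step 2: f(14) computes 14 * 3 = 42.
Step 3: result = 42

The answer is 42.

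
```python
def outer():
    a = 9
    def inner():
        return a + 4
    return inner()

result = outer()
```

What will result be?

Step 1: outer() defines a = 9.
Step 2: inner() reads a = 9 from enclosing scope, returns 9 + 4 = 13.
Step 3: result = 13

The answer is 13.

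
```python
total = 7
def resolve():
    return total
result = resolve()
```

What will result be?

Step 1: total = 7 is defined in the global scope.
Step 2: resolve() looks up total. No local total exists, so Python checks the global scope via LEGB rule and finds total = 7.
Step 3: result = 7

The answer is 7.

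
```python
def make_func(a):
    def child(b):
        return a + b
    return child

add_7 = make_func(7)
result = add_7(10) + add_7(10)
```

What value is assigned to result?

Step 1: add_7 captures a = 7.
Step 2: add_7(10) = 7 + 10 = 17, called twice.
Step 3: result = 17 + 17 = 34

The answer is 34.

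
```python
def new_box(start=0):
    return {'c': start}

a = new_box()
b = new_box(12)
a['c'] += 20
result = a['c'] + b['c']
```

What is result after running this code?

Step 1: new_box() returns a new dict each call (immutable default 0).
Step 2: a = {'c': 0}, b = {'c': 12}.
Step 3: a['c'] += 20 = 20. result = 20 + 12 = 32

The answer is 32.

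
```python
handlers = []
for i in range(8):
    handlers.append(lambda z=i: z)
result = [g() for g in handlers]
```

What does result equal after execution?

Step 1: Default arg z=i captures i at each iteration.
Step 2: Each lambda has its own default: 0, 1, ..., 7.
Step 3: result = [0, 1, 2, 3, 4, 5, 6, 7]

The answer is [0, 1, 2, 3, 4, 5, 6, 7].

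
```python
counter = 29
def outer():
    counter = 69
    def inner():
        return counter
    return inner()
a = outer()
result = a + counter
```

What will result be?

Step 1: outer() has local counter = 69. inner() reads from enclosing.
Step 2: outer() returns 69. Global counter = 29 unchanged.
Step 3: result = 69 + 29 = 98

The answer is 98.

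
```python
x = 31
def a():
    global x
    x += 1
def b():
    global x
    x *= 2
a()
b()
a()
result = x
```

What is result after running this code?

Step 1: x = 31.
Step 2: a(): x = 31 + 1 = 32.
Step 3: b(): x = 32 * 2 = 64.
Step 4: a(): x = 64 + 1 = 65

The answer is 65.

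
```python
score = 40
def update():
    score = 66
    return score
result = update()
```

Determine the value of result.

Step 1: Global score = 40.
Step 2: update() creates local score = 66, shadowing the global.
Step 3: Returns local score = 66. result = 66

The answer is 66.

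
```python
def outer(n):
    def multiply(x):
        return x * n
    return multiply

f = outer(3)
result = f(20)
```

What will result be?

Step 1: outer(3) returns multiply closure with n = 3.
Step 2: f(20) computes 20 * 3 = 60.
Step 3: result = 60

The answer is 60.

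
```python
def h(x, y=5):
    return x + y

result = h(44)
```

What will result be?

Step 1: h(44) uses default y = 5.
Step 2: Returns 44 + 5 = 49.
Step 3: result = 49

The answer is 49.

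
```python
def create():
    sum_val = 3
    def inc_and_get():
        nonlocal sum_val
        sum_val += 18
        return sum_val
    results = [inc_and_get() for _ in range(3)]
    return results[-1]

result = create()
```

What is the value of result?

Step 1: sum_val = 3.
Step 2: Three calls to inc_and_get(), each adding 18.
Step 3: Last value = 3 + 18 * 3 = 57

The answer is 57.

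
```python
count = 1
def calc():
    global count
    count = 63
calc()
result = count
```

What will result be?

Step 1: count = 1 globally.
Step 2: calc() declares global count and sets it to 63.
Step 3: After calc(), global count = 63. result = 63

The answer is 63.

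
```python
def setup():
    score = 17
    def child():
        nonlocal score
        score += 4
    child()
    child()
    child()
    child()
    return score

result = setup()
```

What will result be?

Step 1: score starts at 17.
Step 2: child() is called 4 times, each adding 4.
Step 3: score = 17 + 4 * 4 = 33

The answer is 33.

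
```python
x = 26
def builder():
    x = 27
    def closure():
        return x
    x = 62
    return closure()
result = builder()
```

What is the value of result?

Step 1: builder() sets x = 27, then later x = 62.
Step 2: closure() is called after x is reassigned to 62. Closures capture variables by reference, not by value.
Step 3: result = 62

The answer is 62.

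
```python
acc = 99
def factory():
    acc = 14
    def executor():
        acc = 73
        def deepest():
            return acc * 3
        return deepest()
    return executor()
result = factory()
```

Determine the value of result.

Step 1: deepest() looks up acc through LEGB: not local, finds acc = 73 in enclosing executor().
Step 2: Returns 73 * 3 = 219.
Step 3: result = 219

The answer is 219.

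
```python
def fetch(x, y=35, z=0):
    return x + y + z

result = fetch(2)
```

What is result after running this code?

Step 1: fetch(2) uses defaults y = 35, z = 0.
Step 2: Returns 2 + 35 + 0 = 37.
Step 3: result = 37

The answer is 37.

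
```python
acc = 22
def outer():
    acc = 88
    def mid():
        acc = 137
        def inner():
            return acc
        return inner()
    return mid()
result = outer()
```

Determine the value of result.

Step 1: Three levels of shadowing: global 22, outer 88, mid 137.
Step 2: inner() finds acc = 137 in enclosing mid() scope.
Step 3: result = 137

The answer is 137.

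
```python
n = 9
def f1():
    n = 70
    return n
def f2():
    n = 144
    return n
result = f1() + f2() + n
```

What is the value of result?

Step 1: Each function shadows global n with its own local.
Step 2: f1() returns 70, f2() returns 144.
Step 3: Global n = 9 is unchanged. result = 70 + 144 + 9 = 223

The answer is 223.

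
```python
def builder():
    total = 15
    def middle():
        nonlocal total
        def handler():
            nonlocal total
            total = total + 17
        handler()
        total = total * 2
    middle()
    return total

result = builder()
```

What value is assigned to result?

Step 1: total = 15.
Step 2: handler() adds 17: total = 15 + 17 = 32.
Step 3: middle() doubles: total = 32 * 2 = 64.
Step 4: result = 64

The answer is 64.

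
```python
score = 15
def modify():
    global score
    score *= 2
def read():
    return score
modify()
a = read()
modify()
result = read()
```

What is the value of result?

Step 1: score = 15.
Step 2: First modify(): score = 15 * 2 = 30.
Step 3: Second modify(): score = 30 * 2 = 60.
Step 4: read() returns 60

The answer is 60.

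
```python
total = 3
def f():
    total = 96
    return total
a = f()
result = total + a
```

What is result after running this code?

Step 1: Global total = 3. f() returns local total = 96.
Step 2: a = 96. Global total still = 3.
Step 3: result = 3 + 96 = 99

The answer is 99.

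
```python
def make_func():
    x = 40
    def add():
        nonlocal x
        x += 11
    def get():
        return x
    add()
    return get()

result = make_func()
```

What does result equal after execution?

Step 1: x = 40. add() modifies it via nonlocal, get() reads it.
Step 2: add() makes x = 40 + 11 = 51.
Step 3: get() returns 51. result = 51

The answer is 51.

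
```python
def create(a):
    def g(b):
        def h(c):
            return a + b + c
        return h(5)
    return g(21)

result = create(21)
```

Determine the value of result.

Step 1: a = 21, b = 21, c = 5 across three nested scopes.
Step 2: h() accesses all three via LEGB rule.
Step 3: result = 21 + 21 + 5 = 47

The answer is 47.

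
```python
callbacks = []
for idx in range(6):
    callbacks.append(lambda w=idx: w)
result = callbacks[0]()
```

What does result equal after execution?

Step 1: Default argument w=idx captures idx's value at each iteration.
Step 2: callbacks[0] captured w = 0 when idx was 0.
Step 3: result = 0

The answer is 0.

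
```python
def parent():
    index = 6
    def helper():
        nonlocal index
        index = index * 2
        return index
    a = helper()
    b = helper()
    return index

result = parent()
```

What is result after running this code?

Step 1: index starts at 6.
Step 2: First helper(): index = 6 * 2 = 12.
Step 3: Second helper(): index = 12 * 2 = 24.
Step 4: result = 24

The answer is 24.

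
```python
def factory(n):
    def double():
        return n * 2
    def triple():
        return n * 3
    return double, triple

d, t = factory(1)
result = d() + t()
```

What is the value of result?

Step 1: Both closures capture the same n = 1.
Step 2: d() = 1 * 2 = 2, t() = 1 * 3 = 3.
Step 3: result = 2 + 3 = 5

The answer is 5.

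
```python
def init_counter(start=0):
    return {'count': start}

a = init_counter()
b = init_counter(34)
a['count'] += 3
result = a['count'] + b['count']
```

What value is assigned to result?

Step 1: init_counter() returns a new dict each call (immutable default 0).
Step 2: a = {'count': 0}, b = {'count': 34}.
Step 3: a['count'] += 3 = 3. result = 3 + 34 = 37

The answer is 37.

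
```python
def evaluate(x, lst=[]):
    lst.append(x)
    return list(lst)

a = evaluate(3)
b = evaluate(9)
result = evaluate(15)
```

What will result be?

Step 1: Default list is shared. list() creates copies for return values.
Step 2: Internal list grows: [3] -> [3, 9] -> [3, 9, 15].
Step 3: result = [3, 9, 15]

The answer is [3, 9, 15].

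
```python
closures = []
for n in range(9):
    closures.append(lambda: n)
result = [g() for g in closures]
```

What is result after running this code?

Step 1: All 9 lambdas share the same variable n.
Step 2: After the loop, n = 8.
Step 3: Each call returns 8. result = [8, 8, 8, 8, 8, 8, 8, 8, 8]

The answer is [8, 8, 8, 8, 8, 8, 8, 8, 8].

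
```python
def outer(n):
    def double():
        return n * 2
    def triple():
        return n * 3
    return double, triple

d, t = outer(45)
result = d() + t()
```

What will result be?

Step 1: Both closures capture the same n = 45.
Step 2: d() = 45 * 2 = 90, t() = 45 * 3 = 135.
Step 3: result = 90 + 135 = 225

The answer is 225.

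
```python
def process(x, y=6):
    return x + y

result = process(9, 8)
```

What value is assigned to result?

Step 1: process(9, 8) overrides default y with 8.
Step 2: Returns 9 + 8 = 17.
Step 3: result = 17

The answer is 17.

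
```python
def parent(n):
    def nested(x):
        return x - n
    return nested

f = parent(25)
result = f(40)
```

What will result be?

Step 1: parent(25) creates a closure capturing n = 25.
Step 2: f(40) computes 40 - 25 = 15.
Step 3: result = 15

The answer is 15.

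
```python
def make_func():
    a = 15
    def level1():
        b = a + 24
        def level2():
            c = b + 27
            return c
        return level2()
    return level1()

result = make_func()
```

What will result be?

Step 1: a = 15. b = a + 24 = 39.
Step 2: c = b + 27 = 39 + 27 = 66.
Step 3: result = 66

The answer is 66.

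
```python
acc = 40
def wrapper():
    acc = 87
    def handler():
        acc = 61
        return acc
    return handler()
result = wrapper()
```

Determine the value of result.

Step 1: Three scopes define acc: global (40), wrapper (87), handler (61).
Step 2: handler() has its own local acc = 61, which shadows both enclosing and global.
Step 3: result = 61 (local wins in LEGB)

The answer is 61.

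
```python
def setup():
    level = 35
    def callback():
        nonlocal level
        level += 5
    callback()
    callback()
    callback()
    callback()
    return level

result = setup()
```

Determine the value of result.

Step 1: level starts at 35.
Step 2: callback() is called 4 times, each adding 5.
Step 3: level = 35 + 5 * 4 = 55

The answer is 55.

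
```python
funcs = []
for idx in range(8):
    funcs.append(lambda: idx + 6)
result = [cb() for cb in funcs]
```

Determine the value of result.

Step 1: All lambdas capture idx by reference. After the loop, idx = 7.
Step 2: Each call returns 7 + 6 = 13.
Step 3: result = [13, 13, 13, 13, 13, 13, 13, 13]

The answer is [13, 13, 13, 13, 13, 13, 13, 13].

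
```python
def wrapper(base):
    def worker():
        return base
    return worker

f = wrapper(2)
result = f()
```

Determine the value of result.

Step 1: wrapper(2) creates closure capturing base = 2.
Step 2: f() returns the captured base = 2.
Step 3: result = 2

The answer is 2.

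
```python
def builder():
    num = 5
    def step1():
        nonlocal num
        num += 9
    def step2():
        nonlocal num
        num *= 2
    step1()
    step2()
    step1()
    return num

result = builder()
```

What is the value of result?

Step 1: num = 5.
Step 2: step1(): num = 5 + 9 = 14.
Step 3: step2(): num = 14 * 2 = 28.
Step 4: step1(): num = 28 + 9 = 37. result = 37

The answer is 37.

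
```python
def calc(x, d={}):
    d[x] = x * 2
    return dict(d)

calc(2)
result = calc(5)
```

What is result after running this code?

Step 1: Mutable default dict is shared across calls.
Step 2: First call adds 2: 4. Second call adds 5: 10.
Step 3: result = {2: 4, 5: 10}

The answer is {2: 4, 5: 10}.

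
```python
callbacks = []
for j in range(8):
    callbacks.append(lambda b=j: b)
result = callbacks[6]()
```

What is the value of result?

Step 1: Default argument b=j captures j's value at each iteration.
Step 2: callbacks[6] captured b = 6 when j was 6.
Step 3: result = 6

The answer is 6.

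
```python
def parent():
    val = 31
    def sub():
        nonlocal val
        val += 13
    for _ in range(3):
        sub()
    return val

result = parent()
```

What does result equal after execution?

Step 1: val = 31.
Step 2: sub() is called 3 times in a loop, each adding 13 via nonlocal.
Step 3: val = 31 + 13 * 3 = 70

The answer is 70.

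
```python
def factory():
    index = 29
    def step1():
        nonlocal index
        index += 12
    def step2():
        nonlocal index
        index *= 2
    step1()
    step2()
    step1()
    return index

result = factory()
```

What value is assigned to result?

Step 1: index = 29.
Step 2: step1(): index = 29 + 12 = 41.
Step 3: step2(): index = 41 * 2 = 82.
Step 4: step1(): index = 82 + 12 = 94. result = 94

The answer is 94.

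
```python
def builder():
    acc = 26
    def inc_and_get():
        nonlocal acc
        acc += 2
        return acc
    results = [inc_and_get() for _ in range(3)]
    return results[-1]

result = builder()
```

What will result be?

Step 1: acc = 26.
Step 2: Three calls to inc_and_get(), each adding 2.
Step 3: Last value = 26 + 2 * 3 = 32

The answer is 32.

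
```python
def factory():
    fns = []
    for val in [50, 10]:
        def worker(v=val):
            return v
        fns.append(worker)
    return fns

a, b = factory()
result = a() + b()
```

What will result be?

Step 1: Default argument v=val captures val at each iteration.
Step 2: a() returns 50 (captured at first iteration), b() returns 10 (captured at second).
Step 3: result = 50 + 10 = 60

The answer is 60.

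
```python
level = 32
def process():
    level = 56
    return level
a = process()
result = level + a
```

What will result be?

Step 1: Global level = 32. process() returns local level = 56.
Step 2: a = 56. Global level still = 32.
Step 3: result = 32 + 56 = 88

The answer is 88.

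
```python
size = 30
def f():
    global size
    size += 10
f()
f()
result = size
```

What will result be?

Step 1: size = 30.
Step 2: First f(): size = 30 + 10 = 40.
Step 3: Second f(): size = 40 + 10 = 50. result = 50

The answer is 50.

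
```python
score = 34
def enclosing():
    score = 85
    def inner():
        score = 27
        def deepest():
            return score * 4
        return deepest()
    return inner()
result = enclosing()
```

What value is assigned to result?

Step 1: deepest() looks up score through LEGB: not local, finds score = 27 in enclosing inner().
Step 2: Returns 27 * 4 = 108.
Step 3: result = 108

The answer is 108.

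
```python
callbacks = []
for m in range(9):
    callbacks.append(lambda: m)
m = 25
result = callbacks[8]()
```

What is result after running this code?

Step 1: Lambdas capture the variable m by reference, not by value.
Step 2: After the loop, m is reassigned to 25.
Step 3: callbacks[8]() looks up the current m = 25. result = 25

The answer is 25.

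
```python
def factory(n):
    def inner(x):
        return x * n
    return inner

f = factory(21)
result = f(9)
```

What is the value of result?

Step 1: factory(21) creates a closure capturing n = 21.
Step 2: f(9) computes 9 * 21 = 189.
Step 3: result = 189

The answer is 189.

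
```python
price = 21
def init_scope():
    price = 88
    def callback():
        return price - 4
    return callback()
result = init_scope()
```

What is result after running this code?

Step 1: init_scope() shadows global price with price = 88.
Step 2: callback() finds price = 88 in enclosing scope, computes 88 - 4 = 84.
Step 3: result = 84

The answer is 84.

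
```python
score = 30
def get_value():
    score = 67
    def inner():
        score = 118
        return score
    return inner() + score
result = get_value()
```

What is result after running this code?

Step 1: get_value() has local score = 67. inner() has local score = 118.
Step 2: inner() returns its local score = 118.
Step 3: get_value() returns 118 + its own score (67) = 185

The answer is 185.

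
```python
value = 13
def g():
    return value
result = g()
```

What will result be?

Step 1: value = 13 is defined in the global scope.
Step 2: g() looks up value. No local value exists, so Python checks the global scope via LEGB rule and finds value = 13.
Step 3: result = 13

The answer is 13.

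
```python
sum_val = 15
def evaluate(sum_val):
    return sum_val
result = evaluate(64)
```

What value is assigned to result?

Step 1: Global sum_val = 15.
Step 2: evaluate(64) takes parameter sum_val = 64, which shadows the global.
Step 3: result = 64

The answer is 64.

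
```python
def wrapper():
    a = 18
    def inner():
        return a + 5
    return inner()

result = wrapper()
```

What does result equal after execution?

Step 1: wrapper() defines a = 18.
Step 2: inner() reads a = 18 from enclosing scope, returns 18 + 5 = 23.
Step 3: result = 23

The answer is 23.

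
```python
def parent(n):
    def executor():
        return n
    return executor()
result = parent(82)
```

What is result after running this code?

Step 1: parent(82) binds parameter n = 82.
Step 2: executor() looks up n in enclosing scope and finds the parameter n = 82.
Step 3: result = 82

The answer is 82.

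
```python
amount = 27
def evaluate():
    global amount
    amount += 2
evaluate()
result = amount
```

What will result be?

Step 1: amount = 27 globally.
Step 2: evaluate() modifies global amount: amount += 2 = 29.
Step 3: result = 29

The answer is 29.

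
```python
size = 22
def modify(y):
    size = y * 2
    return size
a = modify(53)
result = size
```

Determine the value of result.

Step 1: Global size = 22.
Step 2: modify(53) creates local size = 53 * 2 = 106.
Step 3: Global size unchanged because no global keyword. result = 22

The answer is 22.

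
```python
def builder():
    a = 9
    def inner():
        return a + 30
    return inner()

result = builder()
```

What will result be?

Step 1: builder() defines a = 9.
Step 2: inner() reads a = 9 from enclosing scope, returns 9 + 30 = 39.
Step 3: result = 39

The answer is 39.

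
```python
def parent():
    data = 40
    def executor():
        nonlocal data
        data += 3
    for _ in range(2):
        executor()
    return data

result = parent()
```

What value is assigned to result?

Step 1: data = 40.
Step 2: executor() is called 2 times in a loop, each adding 3 via nonlocal.
Step 3: data = 40 + 3 * 2 = 46

The answer is 46.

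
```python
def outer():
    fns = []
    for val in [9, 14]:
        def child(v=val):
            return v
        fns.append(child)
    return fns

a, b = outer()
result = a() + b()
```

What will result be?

Step 1: Default argument v=val captures val at each iteration.
Step 2: a() returns 9 (captured at first iteration), b() returns 14 (captured at second).
Step 3: result = 9 + 14 = 23

The answer is 23.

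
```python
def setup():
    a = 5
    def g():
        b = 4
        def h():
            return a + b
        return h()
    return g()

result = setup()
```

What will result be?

Step 1: setup() defines a = 5. g() defines b = 4.
Step 2: h() accesses both from enclosing scopes: a = 5, b = 4.
Step 3: result = 5 + 4 = 9

The answer is 9.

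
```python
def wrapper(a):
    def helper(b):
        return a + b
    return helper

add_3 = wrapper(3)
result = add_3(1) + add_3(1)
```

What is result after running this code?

Step 1: add_3 captures a = 3.
Step 2: add_3(1) = 3 + 1 = 4, called twice.
Step 3: result = 4 + 4 = 8

The answer is 8.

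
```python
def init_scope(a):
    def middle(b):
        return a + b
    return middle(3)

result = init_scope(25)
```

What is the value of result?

Step 1: init_scope(25) passes a = 25.
Step 2: middle(3) has b = 3, reads a = 25 from enclosing.
Step 3: result = 25 + 3 = 28

The answer is 28.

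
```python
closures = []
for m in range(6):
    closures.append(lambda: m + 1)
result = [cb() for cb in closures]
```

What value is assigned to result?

Step 1: All lambdas capture m by reference. After the loop, m = 5.
Step 2: Each call returns 5 + 1 = 6.
Step 3: result = [6, 6, 6, 6, 6, 6]

The answer is [6, 6, 6, 6, 6, 6].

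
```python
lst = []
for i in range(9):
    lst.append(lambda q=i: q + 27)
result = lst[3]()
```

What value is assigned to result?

Step 1: Default argument q=i captures i's value at definition time.
Step 2: lst[3] was defined when i = 3, so q defaults to 3.
Step 3: result = 3 + 27 = 30 (default arg fixes the late binding issue)

The answer is 30.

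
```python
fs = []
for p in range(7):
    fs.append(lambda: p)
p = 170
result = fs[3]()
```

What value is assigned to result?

Step 1: Lambdas capture the variable p by reference, not by value.
Step 2: After the loop, p is reassigned to 170.
Step 3: fs[3]() looks up the current p = 170. result = 170

The answer is 170.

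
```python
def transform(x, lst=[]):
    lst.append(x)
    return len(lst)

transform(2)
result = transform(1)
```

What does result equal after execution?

Step 1: Mutable default list persists between calls.
Step 2: First call: lst = [2], len = 1. Second call: lst = [2, 1], len = 2.
Step 3: result = 2

The answer is 2.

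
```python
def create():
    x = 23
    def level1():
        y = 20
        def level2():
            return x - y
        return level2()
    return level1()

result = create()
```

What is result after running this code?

Step 1: x = 23 in create. y = 20 in level1.
Step 2: level2() reads x = 23 and y = 20 from enclosing scopes.
Step 3: result = 23 - 20 = 3

The answer is 3.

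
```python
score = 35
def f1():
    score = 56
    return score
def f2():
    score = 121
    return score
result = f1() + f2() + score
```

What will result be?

Step 1: Each function shadows global score with its own local.
Step 2: f1() returns 56, f2() returns 121.
Step 3: Global score = 35 is unchanged. result = 56 + 121 + 35 = 212

The answer is 212.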